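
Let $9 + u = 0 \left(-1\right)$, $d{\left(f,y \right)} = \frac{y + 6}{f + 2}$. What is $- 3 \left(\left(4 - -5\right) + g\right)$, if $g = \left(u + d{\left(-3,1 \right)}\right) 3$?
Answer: $117$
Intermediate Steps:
$d{\left(f,y \right)} = \frac{6 + y}{2 + f}$
$u = -9$ ($u = -9 + 0 \left(-1\right) = -9 + 0 = -9$)
$g = -48$ ($g = \left(-9 + \frac{6 + 1}{2 - 3}\right) 3 = \left(-9 + \frac{1}{-1} \cdot 7\right) 3 = \left(-9 - 7\right) 3 = \left(-16\right) 3 = -48$)
$- 3 \left(\left(4 - -5\right) + g\right) = - 3 \left(\left(4 - -5\right) - 48\right) = - 3 \left(\left(4 + 5\right) - 48\right) = - 3 \left(9 - 48\right) = \left(-3\right) \left(-39\right) = 117$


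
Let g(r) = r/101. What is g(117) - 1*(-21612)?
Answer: 2182929/101 ≈ 21613.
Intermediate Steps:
g(r) = r/101 (g(r) = r*(1/101) = r/101)
g(117) - 1*(-21612) = (1/101)*117 - 1*(-21612) = 117/101 + 21612 = 2182929/101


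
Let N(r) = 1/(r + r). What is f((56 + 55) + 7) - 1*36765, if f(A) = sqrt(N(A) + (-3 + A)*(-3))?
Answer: -36765 + I*sqrt(4803721)/118 ≈ -36765.0 + 18.574*I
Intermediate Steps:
N(r) = 1/(2*r)
f(A) = sqrt(9 + 1/(2*A) - 3*A) (f(A) = sqrt(1/(2*A) + (-3 + A)*(-3)) = sqrt(1/(2*A) + (9 - 3*A)) = sqrt(9 + 1/(2*A) - 3*A))
f((56 + 55) + 7) - 1*36765 = sqrt(36 - 12*((56 + 55) + 7) + 2/((56 + 55) + 7))/2 - 1*36765 = sqrt(36 - 12*(111 + 7) + 2/(111 + 7))/2 - 36765 = sqrt(36 - 12*118 + 2/118)/2 - 36765 = sqrt(36 - 1416 + 2*(1/118))/2 - 36765 = sqrt(36 - 1416 + 1/59)/2 - 36765 = sqrt(-81419/59)/2 - 36765 = (I*sqrt(4803721)/59)/2 - 36765 = I*sqrt(4803721)/118 - 36765 = -36765 + I*sqrt(4803721)/118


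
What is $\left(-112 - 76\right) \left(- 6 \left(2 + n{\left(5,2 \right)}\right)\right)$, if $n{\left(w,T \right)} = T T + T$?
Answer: $9024$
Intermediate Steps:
$n{\left(w,T \right)} = T + T^{2}$ ($n{\left(w,T \right)} = T^{2} + T = T + T^{2}$)
$\left(-112 - 76\right) \left(- 6 \left(2 + n{\left(5,2 \right)}\right)\right) = \left(-112 - 76\right) \left(- 6 \left(2 + 2 \left(1 + 2\right)\right)\right) = - 188 \left(- 6 \left(2 + 2 \cdot 3\right)\right) = - 188 \left(- 6 \left(2 + 6\right)\right) = - 188 \left(\left(-6\right) 8\right) = \left(-188\right) \left(-48\right) = 9024$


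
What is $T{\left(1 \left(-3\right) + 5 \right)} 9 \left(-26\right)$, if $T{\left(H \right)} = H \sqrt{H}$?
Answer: $- 468 \sqrt{2} \approx -661.85$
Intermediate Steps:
$T{\left(H \right)} = H^{\frac{3}{2}}$
$T{\left(1 \left(-3\right) + 5 \right)} 9 \left(-26\right) = \left(1 \left(-3\right) + 5\right)^{\frac{3}{2}} \cdot 9 \left(-26\right) = \left(-3 + 5\right)^{\frac{3}{2}} \cdot 9 \left(-26\right) = 2^{\frac{3}{2}} \cdot 9 \left(-26\right) = 2 \sqrt{2} \cdot 9 \left(-26\right) = 18 \sqrt{2} \left(-26\right) = - 468 \sqrt{2}$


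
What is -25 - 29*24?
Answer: -721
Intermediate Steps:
-25 - 29*24 = -25 - 696 = -721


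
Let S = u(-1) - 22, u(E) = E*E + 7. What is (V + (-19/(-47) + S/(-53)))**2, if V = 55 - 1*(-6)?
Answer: 23597875456/6205081 ≈ 3803.0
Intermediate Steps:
u(E) = 7 + E**2 (u(E) = E**2 + 7 = 7 + E**2)
S = -14 (S = (7 + (-1)**2) - 22 = (7 + 1) - 22 = 8 - 22 = -14)
V = 61 (V = 55 + 6 = 61)
(V + (-19/(-47) + S/(-53)))**2 = (61 + (-19/(-47) - 14/(-53)))**2 = (61 + (-19*(-1/47) - 14*(-1/53)))**2 = (61 + (19/47 + 14/53))**2 = (61 + 1665/2491)**2 = (153616/2491)**2 = 23597875456/6205081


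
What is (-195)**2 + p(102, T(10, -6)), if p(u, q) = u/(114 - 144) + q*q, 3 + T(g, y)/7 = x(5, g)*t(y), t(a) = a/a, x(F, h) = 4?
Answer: 190353/5 ≈ 38071.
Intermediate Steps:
t(a) = 1
T(g, y) = 7 (T(g, y) = -21 + 7*(4*1) = -21 + 7*4 = -21 + 28 = 7)
p(u, q) = q**2 - u/30 (p(u, q) = u/(-30) + q**2 = -u/30 + q**2 = q**2 - u/30)
(-195)**2 + p(102, T(10, -6)) = (-195)**2 + (7**2 - 1/30*102) = 38025 + (49 - 17/5) = 38025 + 228/5 = 190353/5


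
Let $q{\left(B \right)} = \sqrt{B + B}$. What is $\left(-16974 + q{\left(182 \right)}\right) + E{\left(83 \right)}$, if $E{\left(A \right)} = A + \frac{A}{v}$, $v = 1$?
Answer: $-16808 + 2 \sqrt{91} \approx -16789.0$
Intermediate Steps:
$q{\left(B \right)} = \sqrt{2} \sqrt{B}$ ($q{\left(B \right)} = \sqrt{2 B} = \sqrt{2} \sqrt{B}$)
$E{\left(A \right)} = 2 A$ ($E{\left(A \right)} = A + \frac{A}{1} = A + A 1 = A + A = 2 A$)
$\left(-16974 + q{\left(182 \right)}\right) + E{\left(83 \right)} = \left(-16974 + \sqrt{2} \sqrt{182}\right) + 2 \cdot 83 = \left(-16974 + 2 \sqrt{91}\right) + 166 = -16808 + 2 \sqrt{91}$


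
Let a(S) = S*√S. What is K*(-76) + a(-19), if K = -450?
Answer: 34200 - 19*I*√19 ≈ 34200.0 - 82.819*I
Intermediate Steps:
a(S) = S^(3/2)
K*(-76) + a(-19) = -450*(-76) + (-19)^(3/2) = 34200 - 19*I*√19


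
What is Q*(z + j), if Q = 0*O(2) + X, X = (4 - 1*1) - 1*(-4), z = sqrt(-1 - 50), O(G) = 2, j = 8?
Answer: 56 + 7*I*sqrt(51) ≈ 56.0 + 49.99*I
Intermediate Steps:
z = I*sqrt(51) (z = sqrt(-51) = I*sqrt(51) ≈ 7.1414*I)
X = 7 (X = (4 - 1) + 4 = 3 + 4 = 7)
Q = 7 (Q = 0*2 + 7 = 0 + 7 = 7)
Q*(z + j) = 7*(I*sqrt(51) + 8) = 7*(8 + I*sqrt(51)) = 56 + 7*I*sqrt(51)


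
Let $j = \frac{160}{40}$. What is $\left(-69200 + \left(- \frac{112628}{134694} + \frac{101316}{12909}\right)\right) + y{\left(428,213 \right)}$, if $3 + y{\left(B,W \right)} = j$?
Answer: $- \frac{20051432639317}{289794141} \approx -69192.0$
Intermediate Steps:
$j = 4$ ($j = 160 \cdot \frac{1}{40} = 4$)
$y{\left(B,W \right)} = 1$ ($y{\left(B,W \right)} = -3 + 4 = 1$)
$\left(-69200 + \left(- \frac{112628}{134694} + \frac{101316}{12909}\right)\right) + y{\left(428,213 \right)} = \left(-69200 + \left(- \frac{112628}{134694} + \frac{101316}{12909}\right)\right) + 1 = \left(-69200 + \left(\left(-112628\right) \frac{1}{134694} + 101316 \cdot \frac{1}{12909}\right)\right) + 1 = \left(-69200 + \left(- \frac{56314}{67347} + \frac{33772}{4303}\right)\right) + 1 = \left(-69200 + \frac{2032123742}{289794141}\right) + 1 = - \frac{20051722433458}{289794141} + 1 = - \frac{20051432639317}{289794141}$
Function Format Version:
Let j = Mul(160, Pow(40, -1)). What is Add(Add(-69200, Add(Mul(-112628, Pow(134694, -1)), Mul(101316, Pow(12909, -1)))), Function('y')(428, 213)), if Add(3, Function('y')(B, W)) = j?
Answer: Rational(-20051432639317, 289794141) ≈ -69192.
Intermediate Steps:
j = 4 (j = Mul(160, Rational(1, 40)) = 4)
Function('y')(B, W) = 1 (Function('y')(B, W) = Add(-3, 4) = 1)
Add(Add(-69200, Add(Mul(-112628, Pow(134694, -1)), Mul(101316, Pow(12909, -1)))), Function('y')(428, 213)) = Add(Add(-69200, Add(Mul(-112628, Pow(134694, -1)), Mul(101316, Pow(12909, -1)))), 1) = Add(Add(-69200, Add(Mul(-112628, Rational(1, 134694)), Mul(101316, Rational(1, 12909)))), 1) = Add(Add(-69200, Add(Rational(-56314, 67347), Rational(33772, 4303))), 1) = Add(Add(-69200, Rational(2032123742, 289794141)), 1) = Add(Rational(-20051722433458, 289794141), 1) = Rational(-20051432639317, 289794141)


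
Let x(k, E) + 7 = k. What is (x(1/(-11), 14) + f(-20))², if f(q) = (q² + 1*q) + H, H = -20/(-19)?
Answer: 6108672964/43681 ≈ 1.3985e+5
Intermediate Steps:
H = 20/19 (H = -20*(-1/19) = 20/19 ≈ 1.0526)
x(k, E) = -7 + k
f(q) = 20/19 + q + q² (f(q) = (q² + 1*q) + 20/19 = (q² + q) + 20/19 = (q + q²) + 20/19 = 20/19 + q + q²)
(x(1/(-11), 14) + f(-20))² = ((-7 + 1/(-11)) + (20/19 - 20 + (-20)²))² = ((-7 - 1/11) + (20/19 - 20 + 400))² = (-78/11 + 7240/19)² = (78158/209)² = 6108672964/43681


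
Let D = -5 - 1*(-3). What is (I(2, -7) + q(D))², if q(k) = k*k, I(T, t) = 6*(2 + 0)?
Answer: 256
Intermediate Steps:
I(T, t) = 12 (I(T, t) = 6*2 = 12)
D = -2 (D = -5 + 3 = -2)
q(k) = k²
(I(2, -7) + q(D))² = (12 + (-2)²)² = (12 + 4)² = 16² = 256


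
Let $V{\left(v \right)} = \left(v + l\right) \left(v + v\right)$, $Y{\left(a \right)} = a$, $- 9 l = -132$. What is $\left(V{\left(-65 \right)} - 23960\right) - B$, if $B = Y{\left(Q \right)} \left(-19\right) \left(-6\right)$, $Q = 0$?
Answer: $- \frac{52250}{3} \approx -17417.0$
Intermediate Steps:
$l = \frac{44}{3}$ ($l = \left(- \frac{1}{9}\right) \left(-132\right) = \frac{44}{3} \approx 14.667$)
$V{\left(v \right)} = 2 v \left(\frac{44}{3} + v\right)$ ($V{\left(v \right)} = \left(v + \frac{44}{3}\right) \left(v + v\right) = \left(\frac{44}{3} + v\right) 2 v = 2 v \left(\frac{44}{3} + v\right)$)
$B = 0$ ($B = 0 \left(-19\right) \left(-6\right) = 0 \left(-6\right) = 0$)
$\left(V{\left(-65 \right)} - 23960\right) - B = \left(\frac{2}{3} \left(-65\right) \left(44 + 3 \left(-65\right)\right) - 23960\right) - 0 = \left(\frac{2}{3} \left(-65\right) \left(44 - 195\right) - 23960\right) + 0 = \left(\frac{2}{3} \left(-65\right) \left(-151\right) - 23960\right) + 0 = \left(\frac{19630}{3} - 23960\right) + 0 = - \frac{52250}{3} + 0 = - \frac{52250}{3}$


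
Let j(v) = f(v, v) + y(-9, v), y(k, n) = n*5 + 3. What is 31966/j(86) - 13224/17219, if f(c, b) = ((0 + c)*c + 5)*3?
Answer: 125542045/194884642 ≈ 0.64419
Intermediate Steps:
y(k, n) = 3 + 5*n (y(k, n) = 5*n + 3 = 3 + 5*n)
f(c, b) = 15 + 3*c**2 (f(c, b) = (c*c + 5)*3 = (c**2 + 5)*3 = (5 + c**2)*3 = 15 + 3*c**2)
j(v) = 18 + 3*v**2 + 5*v (j(v) = (15 + 3*v**2) + (3 + 5*v) = 18 + 3*v**2 + 5*v)
31966/j(86) - 13224/17219 = 31966/(18 + 3*86**2 + 5*86) - 13224/17219 = 31966/(18 + 3*7396 + 430) - 13224*1/17219 = 31966/(18 + 22188 + 430) - 13224/17219 = 31966/22636 - 13224/17219 = 31966*(1/22636) - 13224/17219 = 15983/11318 - 13224/17219 = 125542045/194884642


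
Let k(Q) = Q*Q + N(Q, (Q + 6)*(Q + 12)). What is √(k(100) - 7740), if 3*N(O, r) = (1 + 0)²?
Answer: √20343/3 ≈ 47.543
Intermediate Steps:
N(O, r) = ⅓ (N(O, r) = (1 + 0)²/3 = (⅓)*1² = (⅓)*1 = ⅓)
k(Q) = ⅓ + Q² (k(Q) = Q*Q + ⅓ = Q² + ⅓ = ⅓ + Q²)
√(k(100) - 7740) = √((⅓ + 100²) - 7740) = √((⅓ + 10000) - 7740) = √(30001/3 - 7740) = √(6781/3) = √20343/3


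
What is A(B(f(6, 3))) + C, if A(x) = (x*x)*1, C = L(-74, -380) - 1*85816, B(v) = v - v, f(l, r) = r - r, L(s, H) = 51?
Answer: -85765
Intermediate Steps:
f(l, r) = 0
B(v) = 0
C = -85765 (C = 51 - 1*85816 = 51 - 85816 = -85765)
A(x) = x² (A(x) = x²*1 = x²)
A(B(f(6, 3))) + C = 0² - 85765 = 0 - 85765 = -85765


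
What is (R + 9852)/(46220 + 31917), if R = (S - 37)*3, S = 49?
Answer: 9888/78137 ≈ 0.12655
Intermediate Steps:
R = 36 (R = (49 - 37)*3 = 12*3 = 36)
(R + 9852)/(46220 + 31917) = (36 + 9852)/(46220 + 31917) = 9888/78137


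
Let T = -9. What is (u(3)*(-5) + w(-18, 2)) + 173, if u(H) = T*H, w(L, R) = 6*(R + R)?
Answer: 332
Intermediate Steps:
w(L, R) = 12*R (w(L, R) = 6*(2*R) = 12*R)
u(H) = -9*H
(u(3)*(-5) + w(-18, 2)) + 173 = (-9*3*(-5) + 12*2) + 173 = (-27*(-5) + 24) + 173 = (135 + 24) + 173 = 159 + 173 = 332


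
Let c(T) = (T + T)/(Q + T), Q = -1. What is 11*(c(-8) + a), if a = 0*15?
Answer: 176/9 ≈ 19.556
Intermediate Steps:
c(T) = 2*T/(-1 + T) (c(T) = (T + T)/(-1 + T) = (2*T)/(-1 + T) = 2*T/(-1 + T))
a = 0
11*(c(-8) + a) = 11*(2*(-8)/(-1 - 8) + 0) = 11*(2*(-8)/(-9) + 0) = 11*(2*(-8)*(-⅑) + 0) = 11*(16/9 + 0) = 11*(16/9) = 176/9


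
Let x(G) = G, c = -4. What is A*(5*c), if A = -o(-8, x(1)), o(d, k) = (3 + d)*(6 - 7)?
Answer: 100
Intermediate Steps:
o(d, k) = -3 - d (o(d, k) = (3 + d)*(-1) = -3 - d)
A = -5 (A = -(-3 - 1*(-8)) = -(-3 + 8) = -1*5 = -5)
A*(5*c) = -25*(-4) = -5*(-20) = 100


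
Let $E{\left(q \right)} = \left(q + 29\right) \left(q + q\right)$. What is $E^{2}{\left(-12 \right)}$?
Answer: $166464$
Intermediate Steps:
$E{\left(q \right)} = 2 q \left(29 + q\right)$ ($E{\left(q \right)} = \left(29 + q\right) 2 q = 2 q \left(29 + q\right)$)
$E^{2}{\left(-12 \right)} = \left(2 \left(-12\right) \left(29 - 12\right)\right)^{2} = \left(2 \left(-12\right) 17\right)^{2} = \left(-408\right)^{2} = 166464$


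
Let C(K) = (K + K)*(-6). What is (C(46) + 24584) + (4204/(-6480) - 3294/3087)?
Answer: 13352667707/555660 ≈ 24030.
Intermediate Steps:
C(K) = -12*K (C(K) = (2*K)*(-6) = -12*K)
(C(46) + 24584) + (4204/(-6480) - 3294/3087) = (-12*46 + 24584) + (4204/(-6480) - 3294/3087) = (-552 + 24584) + (4204*(-1/6480) - 3294*1/3087) = 24032 + (-1051/1620 - 366/343) = 24032 - 953413/555660 = 13352667707/555660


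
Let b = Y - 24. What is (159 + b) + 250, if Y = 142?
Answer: 527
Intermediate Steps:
b = 118 (b = 142 - 24 = 118)
(159 + b) + 250 = (159 + 118) + 250 = 277 + 250 = 527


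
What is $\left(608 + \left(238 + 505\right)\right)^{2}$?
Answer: $1825201$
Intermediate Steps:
$\left(608 + \left(238 + 505\right)\right)^{2} = \left(608 + 743\right)^{2} = 1351^{2} = 1825201$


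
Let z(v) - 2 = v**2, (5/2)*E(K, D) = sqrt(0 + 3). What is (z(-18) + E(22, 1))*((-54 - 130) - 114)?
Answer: -97148 - 596*sqrt(3)/5 ≈ -97355.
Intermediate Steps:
E(K, D) = 2*sqrt(3)/5 (E(K, D) = 2*sqrt(0 + 3)/5 = 2*sqrt(3)/5)
z(v) = 2 + v**2
(z(-18) + E(22, 1))*((-54 - 130) - 114) = ((2 + (-18)**2) + 2*sqrt(3)/5)*((-54 - 130) - 114) = ((2 + 324) + 2*sqrt(3)/5)*(-184 - 114) = (326 + 2*sqrt(3)/5)*(-298) = -97148 - 596*sqrt(3)/5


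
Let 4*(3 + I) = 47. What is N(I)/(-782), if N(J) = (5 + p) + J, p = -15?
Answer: 5/3128 ≈ 0.0015985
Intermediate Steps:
I = 35/4 (I = -3 + (1/4)*47 = -3 + 47/4 = 35/4 ≈ 8.7500)
N(J) = -10 + J (N(J) = (5 - 15) + J = -10 + J)
N(I)/(-782) = (-10 + 35/4)/(-782) = -5/4*(-1/782) = 5/3128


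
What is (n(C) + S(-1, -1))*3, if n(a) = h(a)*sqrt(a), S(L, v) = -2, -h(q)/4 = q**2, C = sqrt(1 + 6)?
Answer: -6 - 84*7**(1/4) ≈ -142.63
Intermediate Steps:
C = sqrt(7) ≈ 2.6458
h(q) = -4*q**2
n(a) = -4*a**(5/2) (n(a) = (-4*a**2)*sqrt(a) = -4*a**(5/2))
(n(C) + S(-1, -1))*3 = (-4*7*7**(1/4) - 2)*3 = (-28*7**(1/4) - 2)*3 = (-2 - 28*7**(1/4))*3 = -6 - 84*7**(1/4)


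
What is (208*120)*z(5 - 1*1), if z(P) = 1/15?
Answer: 1664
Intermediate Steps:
z(P) = 1/15
(208*120)*z(5 - 1*1) = (208*120)*(1/15) = 24960*(1/15) = 1664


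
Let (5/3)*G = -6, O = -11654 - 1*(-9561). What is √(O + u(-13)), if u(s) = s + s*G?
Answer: 6*I*√1430/5 ≈ 45.378*I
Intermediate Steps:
O = -2093 (O = -11654 + 9561 = -2093)
G = -18/5 (G = (⅗)*(-6) = -18/5 ≈ -3.6000)
u(s) = -13*s/5 (u(s) = s + s*(-18/5) = s - 18*s/5 = -13*s/5)
√(O + u(-13)) = √(-2093 - 13/5*(-13)) = √(-2093 + 169/5) = √(-10296/5) = 6*I*√1430/5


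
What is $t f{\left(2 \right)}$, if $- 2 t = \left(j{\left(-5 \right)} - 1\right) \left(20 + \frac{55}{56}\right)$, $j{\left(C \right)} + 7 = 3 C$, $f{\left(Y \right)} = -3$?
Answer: $- \frac{81075}{112} \approx -723.88$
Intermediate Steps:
$j{\left(C \right)} = -7 + 3 C$
$t = \frac{27025}{112}$ ($t = - \frac{\left(\left(-7 + 3 \left(-5\right)\right) - 1\right) \left(20 + \frac{55}{56}\right)}{2} = - \frac{\left(\left(-7 - 15\right) - 1\right) \left(20 + 55 \cdot \frac{1}{56}\right)}{2} = - \frac{\left(-22 - 1\right) \left(20 + \frac{55}{56}\right)}{2} = - \frac{\left(-23\right) \frac{1175}{56}}{2} = \left(- \frac{1}{2}\right) \left(- \frac{27025}{56}\right) = \frac{27025}{112} \approx 241.29$)
$t f{\left(2 \right)} = \frac{27025}{112} \left(-3\right) = - \frac{81075}{112}$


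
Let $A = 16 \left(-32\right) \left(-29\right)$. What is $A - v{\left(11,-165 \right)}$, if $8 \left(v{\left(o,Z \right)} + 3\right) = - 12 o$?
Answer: $\frac{29735}{2} \approx 14868.0$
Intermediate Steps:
$v{\left(o,Z \right)} = -3 - \frac{3 o}{2}$ ($v{\left(o,Z \right)} = -3 + \frac{\left(-12\right) o}{8} = -3 - \frac{3 o}{2}$)
$A = 14848$ ($A = \left(-512\right) \left(-29\right) = 14848$)
$A - v{\left(11,-165 \right)} = 14848 - \left(-3 - \frac{33}{2}\right) = 14848 - - \frac{39}{2} = 14848 + \frac{39}{2} = \frac{29735}{2}$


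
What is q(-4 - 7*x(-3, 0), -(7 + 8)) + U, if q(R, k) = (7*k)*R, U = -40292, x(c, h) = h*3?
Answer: -39872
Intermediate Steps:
x(c, h) = 3*h
q(R, k) = 7*R*k
q(-4 - 7*x(-3, 0), -(7 + 8)) + U = 7*(-4 - 21*0)*(-(7 + 8)) - 40292 = 7*(-4 - 7*0)*(-1*15) - 40292 = 7*(-4 + 0)*(-15) - 40292 = 7*(-4)*(-15) - 40292 = 420 - 40292 = -39872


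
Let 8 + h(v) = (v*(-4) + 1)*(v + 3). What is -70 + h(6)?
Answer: -285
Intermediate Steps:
h(v) = -8 + (1 - 4*v)*(3 + v) (h(v) = -8 + (v*(-4) + 1)*(v + 3) = -8 + (-4*v + 1)*(3 + v) = -8 + (1 - 4*v)*(3 + v))
-70 + h(6) = -70 + (-5 - 11*6 - 4*6²) = -70 + (-5 - 66 - 4*36) = -70 + (-5 - 66 - 144) = -70 - 215 = -285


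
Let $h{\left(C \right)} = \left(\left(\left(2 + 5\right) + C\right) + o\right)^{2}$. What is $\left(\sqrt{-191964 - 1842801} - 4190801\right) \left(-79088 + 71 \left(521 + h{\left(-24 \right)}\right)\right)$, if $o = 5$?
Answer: $133573400273 - 95619 i \sqrt{226085} \approx 1.3357 \cdot 10^{11} - 4.5465 \cdot 10^{7} i$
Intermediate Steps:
$h{\left(C \right)} = \left(12 + C\right)^{2}$ ($h{\left(C \right)} = \left(\left(\left(2 + 5\right) + C\right) + 5\right)^{2} = \left(\left(7 + C\right) + 5\right)^{2} = \left(12 + C\right)^{2}$)
$\left(\sqrt{-191964 - 1842801} - 4190801\right) \left(-79088 + 71 \left(521 + h{\left(-24 \right)}\right)\right) = \left(\sqrt{-191964 - 1842801} - 4190801\right) \left(-79088 + 71 \left(521 + \left(12 - 24\right)^{2}\right)\right) = \left(\sqrt{-2034765} - 4190801\right) \left(-79088 + 71 \left(521 + \left(-12\right)^{2}\right)\right) = \left(3 i \sqrt{226085} - 4190801\right) \left(-79088 + 71 \left(521 + 144\right)\right) = \left(-4190801 + 3 i \sqrt{226085}\right) \left(-79088 + 71 \cdot 665\right) = \left(-4190801 + 3 i \sqrt{226085}\right) \left(-79088 + 47215\right) = \left(-4190801 + 3 i \sqrt{226085}\right) \left(-31873\right) = 133573400273 - 95619 i \sqrt{226085}$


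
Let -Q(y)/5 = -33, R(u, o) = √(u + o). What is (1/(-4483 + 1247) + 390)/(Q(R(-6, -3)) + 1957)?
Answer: 1262039/6866792 ≈ 0.18379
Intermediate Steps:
R(u, o) = √(o + u)
Q(y) = 165 (Q(y) = -5*(-33) = 165)
(1/(-4483 + 1247) + 390)/(Q(R(-6, -3)) + 1957) = (1/(-4483 + 1247) + 390)/(165 + 1957) = (1/(-3236) + 390)/2122 = (-1/3236 + 390)*(1/2122) = (1262039/3236)*(1/2122) = 1262039/6866792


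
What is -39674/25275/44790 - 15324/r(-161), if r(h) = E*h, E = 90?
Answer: 96373464793/91131413625 ≈ 1.0575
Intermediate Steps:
r(h) = 90*h
-39674/25275/44790 - 15324/r(-161) = -39674/25275/44790 - 15324/(90*(-161)) = -39674*1/25275*(1/44790) - 15324/(-14490) = -39674/25275*1/44790 - 15324*(-1/14490) = -19837/566033625 + 2554/2415 = 96373464793/91131413625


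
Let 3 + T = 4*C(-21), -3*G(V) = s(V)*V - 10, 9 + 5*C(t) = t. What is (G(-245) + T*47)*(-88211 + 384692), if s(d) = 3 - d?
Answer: 5629482401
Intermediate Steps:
C(t) = -9/5 + t/5
G(V) = 10/3 - V*(3 - V)/3 (G(V) = -((3 - V)*V - 10)/3 = -(V*(3 - V) - 10)/3 = -(-10 + V*(3 - V))/3 = 10/3 - V*(3 - V)/3)
T = -27 (T = -3 + 4*(-9/5 + (⅕)*(-21)) = -3 + 4*(-9/5 - 21/5) = -3 + 4*(-6) = -3 - 24 = -27)
(G(-245) + T*47)*(-88211 + 384692) = ((10/3 + (⅓)*(-245)*(-3 - 245)) - 27*47)*(-88211 + 384692) = ((10/3 + (⅓)*(-245)*(-248)) - 1269)*296481 = ((10/3 + 60760/3) - 1269)*296481 = (60770/3 - 1269)*296481 = (56963/3)*296481 = 5629482401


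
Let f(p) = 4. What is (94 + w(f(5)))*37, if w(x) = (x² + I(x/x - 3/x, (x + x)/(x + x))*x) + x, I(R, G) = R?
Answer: 4255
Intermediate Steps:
w(x) = x + x² + x*(1 - 3/x) (w(x) = (x² + (x/x - 3/x)*x) + x = (x² + (1 - 3/x)*x) + x = (x² + x*(1 - 3/x)) + x = x + x² + x*(1 - 3/x))
(94 + w(f(5)))*37 = (94 + (-3 + 4 + 4*(1 + 4)))*37 = (94 + (-3 + 4 + 4*5))*37 = (94 + (-3 + 4 + 20))*37 = (94 + 21)*37 = 115*37 = 4255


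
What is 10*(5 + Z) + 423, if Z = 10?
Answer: 573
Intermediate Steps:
10*(5 + Z) + 423 = 10*(5 + 10) + 423 = 10*15 + 423 = 150 + 423 = 573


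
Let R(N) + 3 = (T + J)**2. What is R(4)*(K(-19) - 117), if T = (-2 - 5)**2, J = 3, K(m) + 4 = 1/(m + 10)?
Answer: -2944090/9 ≈ -3.2712e+5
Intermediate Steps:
K(m) = -4 + 1/(10 + m) (K(m) = -4 + 1/(m + 10) = -4 + 1/(10 + m))
T = 49 (T = (-7)**2 = 49)
R(N) = 2701 (R(N) = -3 + (49 + 3)**2 = -3 + 52**2 = -3 + 2704 = 2701)
R(4)*(K(-19) - 117) = 2701*((-39 - 4*(-19))/(10 - 19) - 117) = 2701*((-39 + 76)/(-9) - 117) = 2701*(-1/9*37 - 117) = 2701*(-37/9 - 117) = 2701*(-1090/9) = -2944090/9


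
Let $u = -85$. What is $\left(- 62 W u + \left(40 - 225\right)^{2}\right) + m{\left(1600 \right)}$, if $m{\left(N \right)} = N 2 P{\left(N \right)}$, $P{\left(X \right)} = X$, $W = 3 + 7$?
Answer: $5206925$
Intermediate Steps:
$W = 10$
$m{\left(N \right)} = 2 N^{2}$ ($m{\left(N \right)} = N 2 N = 2 N N = 2 N^{2}$)
$\left(- 62 W u + \left(40 - 225\right)^{2}\right) + m{\left(1600 \right)} = \left(\left(-62\right) 10 \left(-85\right) + \left(40 - 225\right)^{2}\right) + 2 \cdot 1600^{2} = \left(\left(-620\right) \left(-85\right) + \left(-185\right)^{2}\right) + 2 \cdot 2560000 = \left(52700 + 34225\right) + 5120000 = 86925 + 5120000 = 5206925$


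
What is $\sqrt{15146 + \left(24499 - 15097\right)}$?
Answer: $38 \sqrt{17} \approx 156.68$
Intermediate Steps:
$\sqrt{15146 + \left(24499 - 15097\right)} = \sqrt{15146 + 9402} = \sqrt{24548} = 38 \sqrt{17}$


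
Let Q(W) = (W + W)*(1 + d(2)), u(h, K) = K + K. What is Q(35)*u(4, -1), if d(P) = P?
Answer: -420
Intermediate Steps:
u(h, K) = 2*K
Q(W) = 6*W (Q(W) = (W + W)*(1 + 2) = (2*W)*3 = 6*W)
Q(35)*u(4, -1) = (6*35)*(2*(-1)) = 210*(-2) = -420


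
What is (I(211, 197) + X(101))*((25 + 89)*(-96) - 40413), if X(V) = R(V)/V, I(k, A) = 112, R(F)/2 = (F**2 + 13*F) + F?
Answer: -17564094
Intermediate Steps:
R(F) = 2*F**2 + 28*F (R(F) = 2*((F**2 + 13*F) + F) = 2*(F**2 + 14*F) = 2*F**2 + 28*F)
X(V) = 28 + 2*V (X(V) = (2*V*(14 + V))/V = 28 + 2*V)
(I(211, 197) + X(101))*((25 + 89)*(-96) - 40413) = (112 + (28 + 2*101))*((25 + 89)*(-96) - 40413) = (112 + (28 + 202))*(114*(-96) - 40413) = (112 + 230)*(-10944 - 40413) = 342*(-51357) = -17564094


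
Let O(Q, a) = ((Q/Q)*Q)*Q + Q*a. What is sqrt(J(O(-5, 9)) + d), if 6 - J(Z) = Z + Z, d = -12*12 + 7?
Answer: I*sqrt(91) ≈ 9.5394*I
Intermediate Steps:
O(Q, a) = Q**2 + Q*a (O(Q, a) = (1*Q)*Q + Q*a = Q*Q + Q*a = Q**2 + Q*a)
d = -137 (d = -144 + 7 = -137)
J(Z) = 6 - 2*Z (J(Z) = 6 - (Z + Z) = 6 - 2*Z)
sqrt(J(O(-5, 9)) + d) = sqrt((6 - (-10)*(-5 + 9)) - 137) = sqrt((6 - (-10)*4) - 137) = sqrt((6 - 2*(-20)) - 137) = sqrt((6 + 40) - 137) = sqrt(46 - 137) = sqrt(-91) = I*sqrt(91)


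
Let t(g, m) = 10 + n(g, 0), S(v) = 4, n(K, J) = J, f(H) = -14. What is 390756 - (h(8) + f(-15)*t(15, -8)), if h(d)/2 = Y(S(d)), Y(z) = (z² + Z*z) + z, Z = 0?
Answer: 390856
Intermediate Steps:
Y(z) = z + z² (Y(z) = (z² + 0*z) + z = (z² + 0) + z = z² + z = z + z²)
h(d) = 40 (h(d) = 2*(4*(1 + 4)) = 2*(4*5) = 2*20 = 40)
t(g, m) = 10 (t(g, m) = 10 + 0 = 10)
390756 - (h(8) + f(-15)*t(15, -8)) = 390756 - (40 - 14*10) = 390756 - (40 - 140) = 390756 - 1*(-100) = 390756 + 100 = 390856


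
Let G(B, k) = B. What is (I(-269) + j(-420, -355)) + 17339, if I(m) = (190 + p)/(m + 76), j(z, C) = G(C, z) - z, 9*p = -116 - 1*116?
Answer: 30229270/1737 ≈ 17403.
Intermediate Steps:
p = -232/9 (p = (-116 - 1*116)/9 = (-116 - 116)/9 = (⅑)*(-232) = -232/9 ≈ -25.778)
j(z, C) = C - z
I(m) = 1478/(9*(76 + m)) (I(m) = (190 - 232/9)/(m + 76) = 1478/(9*(76 + m)))
(I(-269) + j(-420, -355)) + 17339 = (1478/(9*(76 - 269)) + (-355 - 1*(-420))) + 17339 = ((1478/9)/(-193) + (-355 + 420)) + 17339 = ((1478/9)*(-1/193) + 65) + 17339 = (-1478/1737 + 65) + 17339 = 111427/1737 + 17339 = 30229270/1737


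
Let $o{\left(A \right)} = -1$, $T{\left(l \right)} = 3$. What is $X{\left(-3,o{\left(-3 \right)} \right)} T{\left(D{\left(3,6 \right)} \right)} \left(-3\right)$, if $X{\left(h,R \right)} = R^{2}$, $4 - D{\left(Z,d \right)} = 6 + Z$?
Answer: $-9$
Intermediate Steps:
$D{\left(Z,d \right)} = -2 - Z$ ($D{\left(Z,d \right)} = 4 - \left(6 + Z\right) = -2 - Z$)
$X{\left(-3,o{\left(-3 \right)} \right)} T{\left(D{\left(3,6 \right)} \right)} \left(-3\right) = \left(-1\right)^{2} \cdot 3 \left(-3\right) = 1 \left(-9\right) = -9$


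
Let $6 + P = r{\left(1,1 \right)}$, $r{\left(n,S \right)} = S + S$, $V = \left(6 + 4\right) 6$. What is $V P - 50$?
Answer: $-290$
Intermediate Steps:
$V = 60$ ($V = 10 \cdot 6 = 60$)
$r{\left(n,S \right)} = 2 S$
$P = -4$ ($P = -6 + 2 \cdot 1 = -6 + 2 = -4$)
$V P - 50 = 60 \left(-4\right) - 50 = -240 - 50 = -290$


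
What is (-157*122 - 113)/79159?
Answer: -19267/79159 ≈ -0.24340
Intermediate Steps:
(-157*122 - 113)/79159 = (-19154 - 113)*(1/79159) = -19267*1/79159 = -19267/79159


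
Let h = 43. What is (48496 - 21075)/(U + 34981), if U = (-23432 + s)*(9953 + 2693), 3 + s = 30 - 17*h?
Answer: -27421/305188875 ≈ -8.9849e-5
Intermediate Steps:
s = -704 (s = -3 + (30 - 17*43) = -3 + (30 - 731) = -3 - 701 = -704)
U = -305223856 (U = (-23432 - 704)*(9953 + 2693) = -24136*12646 = -305223856)
(48496 - 21075)/(U + 34981) = (48496 - 21075)/(-305223856 + 34981) = 27421/(-305188875) = 27421*(-1/305188875) = -27421/305188875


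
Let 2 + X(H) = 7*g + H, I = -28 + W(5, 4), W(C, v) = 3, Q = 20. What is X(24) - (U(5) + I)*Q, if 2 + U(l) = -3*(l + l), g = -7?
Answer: 1113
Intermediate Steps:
I = -25 (I = -28 + 3 = -25)
U(l) = -2 - 6*l (U(l) = -2 - 3*(l + l) = -2 - 6*l)
X(H) = -51 + H (X(H) = -2 + (7*(-7) + H) = -2 + (-49 + H) = -51 + H)
X(24) - (U(5) + I)*Q = (-51 + 24) - ((-2 - 6*5) - 25)*20 = -27 - ((-2 - 30) - 25)*20 = -27 - (-32 - 25)*20 = -27 - (-57)*20 = -27 - 1*(-1140) = -27 + 1140 = 1113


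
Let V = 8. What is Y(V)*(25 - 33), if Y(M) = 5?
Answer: -40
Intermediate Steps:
Y(V)*(25 - 33) = 5*(25 - 33) = 5*(-8) = -40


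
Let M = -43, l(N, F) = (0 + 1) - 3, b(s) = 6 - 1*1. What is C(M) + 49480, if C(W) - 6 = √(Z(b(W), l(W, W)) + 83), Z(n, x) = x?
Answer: 49495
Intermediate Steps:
b(s) = 5 (b(s) = 6 - 1 = 5)
l(N, F) = -2 (l(N, F) = 1 - 3 = -2)
C(W) = 15 (C(W) = 6 + √(-2 + 83) = 6 + √81 = 6 + 9 = 15)
C(M) + 49480 = 15 + 49480 = 49495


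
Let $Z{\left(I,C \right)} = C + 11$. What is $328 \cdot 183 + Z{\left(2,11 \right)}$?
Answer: $60046$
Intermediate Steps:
$Z{\left(I,C \right)} = 11 + C$
$328 \cdot 183 + Z{\left(2,11 \right)} = 328 \cdot 183 + \left(11 + 11\right) = 60024 + 22 = 60046$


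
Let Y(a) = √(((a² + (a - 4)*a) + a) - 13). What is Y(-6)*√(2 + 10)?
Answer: 2*√231 ≈ 30.397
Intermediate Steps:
Y(a) = √(-13 + a + a² + a*(-4 + a)) (Y(a) = √(((a² + (-4 + a)*a) + a) - 13) = √(((a² + a*(-4 + a)) + a) - 13) = √((a + a² + a*(-4 + a)) - 13) = √(-13 + a + a² + a*(-4 + a)))
Y(-6)*√(2 + 10) = √(-13 - 3*(-6) + 2*(-6)²)*√(2 + 10) = √(-13 + 18 + 2*36)*√12 = √(-13 + 18 + 72)*(2*√3) = √77*(2*√3) = 2*√231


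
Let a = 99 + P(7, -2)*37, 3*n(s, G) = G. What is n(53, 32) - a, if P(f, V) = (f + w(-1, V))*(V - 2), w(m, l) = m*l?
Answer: 3731/3 ≈ 1243.7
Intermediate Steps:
w(m, l) = l*m
n(s, G) = G/3
P(f, V) = (-2 + V)*(f - V) (P(f, V) = (f + V*(-1))*(V - 2) = (f - V)*(-2 + V) = (-2 + V)*(f - V))
a = -1233 (a = 99 + (-1*(-2)² - 2*7 + 2*(-2) - 2*7)*37 = 99 + (-1*4 - 14 - 4 - 14)*37 = 99 + (-4 - 14 - 4 - 14)*37 = 99 - 36*37 = 99 - 1332 = -1233)
n(53, 32) - a = (⅓)*32 - 1*(-1233) = 32/3 + 1233 = 3731/3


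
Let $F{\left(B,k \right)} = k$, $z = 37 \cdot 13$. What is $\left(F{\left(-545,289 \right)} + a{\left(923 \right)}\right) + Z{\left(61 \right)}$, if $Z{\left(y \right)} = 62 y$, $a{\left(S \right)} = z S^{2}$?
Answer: $409781920$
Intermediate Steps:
$z = 481$
$a{\left(S \right)} = 481 S^{2}$
$\left(F{\left(-545,289 \right)} + a{\left(923 \right)}\right) + Z{\left(61 \right)} = \left(289 + 481 \cdot 923^{2}\right) + 62 \cdot 61 = \left(289 + 481 \cdot 851929\right) + 3782 = \left(289 + 409777849\right) + 3782 = 409778138 + 3782 = 409781920$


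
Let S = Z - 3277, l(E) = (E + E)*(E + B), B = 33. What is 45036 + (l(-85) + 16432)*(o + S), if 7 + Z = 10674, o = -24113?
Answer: -422578620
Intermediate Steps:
Z = 10667 (Z = -7 + 10674 = 10667)
l(E) = 2*E*(33 + E) (l(E) = (E + E)*(E + 33) = (2*E)*(33 + E) = 2*E*(33 + E))
S = 7390 (S = 10667 - 3277 = 7390)
45036 + (l(-85) + 16432)*(o + S) = 45036 + (2*(-85)*(33 - 85) + 16432)*(-24113 + 7390) = 45036 + (2*(-85)*(-52) + 16432)*(-16723) = 45036 + (8840 + 16432)*(-16723) = 45036 + 25272*(-16723) = 45036 - 422623656 = -422578620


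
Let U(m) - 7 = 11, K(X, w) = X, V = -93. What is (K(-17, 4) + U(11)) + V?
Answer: -92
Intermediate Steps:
U(m) = 18 (U(m) = 7 + 11 = 18)
(K(-17, 4) + U(11)) + V = (-17 + 18) - 93 = 1 - 93 = -92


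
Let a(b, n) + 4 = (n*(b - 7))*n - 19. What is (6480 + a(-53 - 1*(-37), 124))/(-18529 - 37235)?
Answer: 347191/55764 ≈ 6.2261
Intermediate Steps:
a(b, n) = -23 + n²*(-7 + b) (a(b, n) = -4 + ((n*(b - 7))*n - 19) = -4 + ((n*(-7 + b))*n - 19) = -4 + (n²*(-7 + b) - 19) = -4 + (-19 + n²*(-7 + b)) = -23 + n²*(-7 + b))
(6480 + a(-53 - 1*(-37), 124))/(-18529 - 37235) = (6480 + (-23 - 7*124² + (-53 - 1*(-37))*124²))/(-18529 - 37235) = (6480 + (-23 - 7*15376 + (-53 + 37)*15376))/(-55764) = (6480 + (-23 - 107632 - 16*15376))*(-1/55764) = (6480 + (-23 - 107632 - 246016))*(-1/55764) = (6480 - 353671)*(-1/55764) = -347191*(-1/55764) = 347191/55764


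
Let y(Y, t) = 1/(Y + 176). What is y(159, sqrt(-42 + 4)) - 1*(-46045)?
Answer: 15425076/335 ≈ 46045.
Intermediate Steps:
y(Y, t) = 1/(176 + Y)
y(159, sqrt(-42 + 4)) - 1*(-46045) = 1/(176 + 159) - 1*(-46045) = 1/335 + 46045 = 15425076/335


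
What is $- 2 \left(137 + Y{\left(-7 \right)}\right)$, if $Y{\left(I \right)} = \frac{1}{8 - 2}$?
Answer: $- \frac{823}{3} \approx -274.33$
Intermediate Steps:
$Y{\left(I \right)} = \frac{1}{6}$
$- 2 \left(137 + Y{\left(-7 \right)}\right) = - 2 \left(137 + \frac{1}{6}\right) = \left(-2\right) \frac{823}{6} = - \frac{823}{3}$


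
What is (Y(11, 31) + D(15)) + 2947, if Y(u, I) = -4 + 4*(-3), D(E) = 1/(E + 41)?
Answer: 164137/56 ≈ 2931.0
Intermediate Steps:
D(E) = 1/(41 + E)
Y(u, I) = -16 (Y(u, I) = -4 - 12 = -16)
(Y(11, 31) + D(15)) + 2947 = (-16 + 1/(41 + 15)) + 2947 = (-16 + 1/56) + 2947 = -895/56 + 2947 = 164137/56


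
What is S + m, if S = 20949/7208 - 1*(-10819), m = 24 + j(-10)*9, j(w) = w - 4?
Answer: 77269085/7208 ≈ 10720.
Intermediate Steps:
j(w) = -4 + w
m = -102 (m = 24 + (-4 - 10)*9 = 24 - 14*9 = 24 - 126 = -102)
S = 78004301/7208 (S = 20949*(1/7208) + 10819 = 20949/7208 + 10819 = 78004301/7208 ≈ 10822.)
S + m = 78004301/7208 - 102 = 77269085/7208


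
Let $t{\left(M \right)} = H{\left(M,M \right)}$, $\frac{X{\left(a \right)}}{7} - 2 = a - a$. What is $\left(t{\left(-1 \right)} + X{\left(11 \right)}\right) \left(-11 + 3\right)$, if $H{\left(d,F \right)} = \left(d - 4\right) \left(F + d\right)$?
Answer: $-192$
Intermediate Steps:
$X{\left(a \right)} = 14$ ($X{\left(a \right)} = 14 + 7 \left(a - a\right) = 14 + 7 \cdot 0 = 14 + 0 = 14$)
$H{\left(d,F \right)} = \left(-4 + d\right) \left(F + d\right)$
$t{\left(M \right)} = - 8 M + 2 M^{2}$ ($t{\left(M \right)} = M^{2} - 4 M - 4 M + M M = M^{2} - 4 M - 4 M + M^{2} = - 8 M + 2 M^{2}$)
$\left(t{\left(-1 \right)} + X{\left(11 \right)}\right) \left(-11 + 3\right) = \left(2 \left(-1\right) \left(-4 - 1\right) + 14\right) \left(-11 + 3\right) = \left(2 \left(-1\right) \left(-5\right) + 14\right) \left(-8\right) = \left(10 + 14\right) \left(-8\right) = 24 \left(-8\right) = -192$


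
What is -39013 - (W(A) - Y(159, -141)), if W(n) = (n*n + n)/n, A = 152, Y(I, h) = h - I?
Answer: -39466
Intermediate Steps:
W(n) = (n + n**2)/n (W(n) = (n**2 + n)/n = (n + n**2)/n)
-39013 - (W(A) - Y(159, -141)) = -39013 - ((1 + 152) - (-141 - 1*159)) = -39013 - (153 - (-141 - 159)) = -39013 - (153 - 1*(-300)) = -39013 - (153 + 300) = -39013 - 1*453 = -39013 - 453 = -39466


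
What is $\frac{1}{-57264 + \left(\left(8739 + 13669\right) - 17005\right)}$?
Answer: $- \frac{1}{51861} \approx -1.9282 \cdot 10^{-5}$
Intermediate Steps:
$\frac{1}{-57264 + \left(\left(8739 + 13669\right) - 17005\right)} = \frac{1}{-57264 + \left(22408 - 17005\right)} = \frac{1}{-57264 + 5403} = \frac{1}{-51861} = - \frac{1}{51861}$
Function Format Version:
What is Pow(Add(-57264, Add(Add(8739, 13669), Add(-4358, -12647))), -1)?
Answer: Rational(-1, 51861) ≈ -1.9282e-5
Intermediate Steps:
Pow(Add(-57264, Add(Add(8739, 13669), Add(-4358, -12647))), -1) = Pow(Add(-57264, Add(22408, -17005)), -1) = Pow(Add(-57264, 5403), -1) = Pow(-51861, -1) = Rational(-1, 51861)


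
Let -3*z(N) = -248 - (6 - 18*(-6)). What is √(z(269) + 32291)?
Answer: √291705/3 ≈ 180.03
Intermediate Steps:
z(N) = 362/3 (z(N) = -(-248 - (6 - 18*(-6)))/3 = -(-248 - (6 - 1*(-108)))/3 = -(-248 - (6 + 108))/3 = -(-248 - 1*114)/3 = -(-248 - 114)/3 = -⅓*(-362) = 362/3)
√(z(269) + 32291) = √(362/3 + 32291) = √(97235/3) = √291705/3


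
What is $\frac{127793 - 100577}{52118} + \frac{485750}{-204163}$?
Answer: $- \frac{9879909146}{5320283617} \approx -1.857$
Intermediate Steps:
$\frac{127793 - 100577}{52118} + \frac{485750}{-204163} = 27216 \cdot \frac{1}{52118} + 485750 \left(- \frac{1}{204163}\right) = \frac{13608}{26059} - \frac{485750}{204163} = - \frac{9879909146}{5320283617}$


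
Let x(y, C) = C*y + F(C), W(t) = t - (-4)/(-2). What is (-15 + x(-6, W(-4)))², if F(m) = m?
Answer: 225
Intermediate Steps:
W(t) = -2 + t (W(t) = t - (-4)*(-1)/2 = t - 1*2 = t - 2 = -2 + t)
x(y, C) = C + C*y (x(y, C) = C*y + C = C + C*y)
(-15 + x(-6, W(-4)))² = (-15 + (-2 - 4)*(1 - 6))² = (-15 - 6*(-5))² = (-15 + 30)² = 15² = 225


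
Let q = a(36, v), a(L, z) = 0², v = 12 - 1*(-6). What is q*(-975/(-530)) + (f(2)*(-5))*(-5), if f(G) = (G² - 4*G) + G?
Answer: -50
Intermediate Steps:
v = 18 (v = 12 + 6 = 18)
a(L, z) = 0
f(G) = G² - 3*G
q = 0
q*(-975/(-530)) + (f(2)*(-5))*(-5) = 0*(-975/(-530)) + ((2*(-3 + 2))*(-5))*(-5) = 0*(-975*(-1/530)) + ((2*(-1))*(-5))*(-5) = 0*(195/106) - 2*(-5)*(-5) = 0 + 10*(-5) = 0 - 50 = -50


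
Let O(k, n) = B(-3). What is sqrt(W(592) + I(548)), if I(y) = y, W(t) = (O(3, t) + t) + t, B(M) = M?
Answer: sqrt(1729) ≈ 41.581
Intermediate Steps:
O(k, n) = -3
W(t) = -3 + 2*t (W(t) = (-3 + t) + t = -3 + 2*t)
sqrt(W(592) + I(548)) = sqrt((-3 + 2*592) + 548) = sqrt((-3 + 1184) + 548) = sqrt(1181 + 548) = sqrt(1729)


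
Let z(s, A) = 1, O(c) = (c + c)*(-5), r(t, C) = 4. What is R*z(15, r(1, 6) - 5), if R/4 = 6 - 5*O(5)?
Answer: 1024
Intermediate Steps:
O(c) = -10*c (O(c) = (2*c)*(-5) = -10*c)
R = 1024 (R = 4*(6 - (-50)*5) = 4*(6 - 5*(-50)) = 4*(6 + 250) = 4*256 = 1024)
R*z(15, r(1, 6) - 5) = 1024*1 = 1024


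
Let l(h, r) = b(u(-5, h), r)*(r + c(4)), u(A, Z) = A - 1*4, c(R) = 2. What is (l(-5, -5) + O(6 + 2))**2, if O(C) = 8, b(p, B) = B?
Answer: 529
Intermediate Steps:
u(A, Z) = -4 + A (u(A, Z) = A - 4 = -4 + A)
l(h, r) = r*(2 + r) (l(h, r) = r*(r + 2) = r*(2 + r))
(l(-5, -5) + O(6 + 2))**2 = (-5*(2 - 5) + 8)**2 = (-5*(-3) + 8)**2 = (15 + 8)**2 = 23**2 = 529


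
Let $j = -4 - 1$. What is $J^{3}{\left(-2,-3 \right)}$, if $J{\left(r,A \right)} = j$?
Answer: $-125$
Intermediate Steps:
$j = -5$ ($j = -4 - 1 = -5$)
$J{\left(r,A \right)} = -5$
$J^{3}{\left(-2,-3 \right)} = \left(-5\right)^{3} = -125$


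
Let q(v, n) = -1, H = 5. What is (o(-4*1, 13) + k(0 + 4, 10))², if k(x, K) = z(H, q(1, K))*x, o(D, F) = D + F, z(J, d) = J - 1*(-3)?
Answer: 1681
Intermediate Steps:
z(J, d) = 3 + J (z(J, d) = J + 3 = 3 + J)
k(x, K) = 8*x (k(x, K) = (3 + 5)*x = 8*x)
(o(-4*1, 13) + k(0 + 4, 10))² = ((-4*1 + 13) + 8*(0 + 4))² = ((-4 + 13) + 8*4)² = (9 + 32)² = 41² = 1681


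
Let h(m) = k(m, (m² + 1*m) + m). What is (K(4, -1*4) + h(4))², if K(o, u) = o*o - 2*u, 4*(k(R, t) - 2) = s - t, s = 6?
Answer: 1849/4 ≈ 462.25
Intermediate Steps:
k(R, t) = 7/2 - t/4 (k(R, t) = 2 + (6 - t)/4 = 2 + (3/2 - t/4) = 7/2 - t/4)
h(m) = 7/2 - m/2 - m²/4 (h(m) = 7/2 - ((m² + 1*m) + m)/4 = 7/2 - ((m² + m) + m)/4 = 7/2 - ((m + m²) + m)/4 = 7/2 - (m² + 2*m)/4 = 7/2 + (-m/2 - m²/4) = 7/2 - m/2 - m²/4)
K(o, u) = o² - 2*u
(K(4, -1*4) + h(4))² = ((4² - (-2)*4) + (7/2 - ¼*4*(2 + 4)))² = ((16 - 2*(-4)) + (7/2 - ¼*4*6))² = ((16 + 8) + (7/2 - 6))² = (24 - 5/2)² = (43/2)² = 1849/4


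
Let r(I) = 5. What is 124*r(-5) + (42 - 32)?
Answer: 630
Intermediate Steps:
124*r(-5) + (42 - 32) = 124*5 + (42 - 32) = 620 + 10 = 630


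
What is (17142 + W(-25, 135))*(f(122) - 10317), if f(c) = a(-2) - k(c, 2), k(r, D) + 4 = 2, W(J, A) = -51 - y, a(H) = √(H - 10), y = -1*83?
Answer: -177149810 + 34348*I*√3 ≈ -1.7715e+8 + 59493.0*I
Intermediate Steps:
y = -83
a(H) = √(-10 + H)
W(J, A) = 32 (W(J, A) = -51 - 1*(-83) = -51 + 83 = 32)
k(r, D) = -2 (k(r, D) = -4 + 2 = -2)
f(c) = 2 + 2*I*√3 (f(c) = √(-10 - 2) - 1*(-2) = √(-12) + 2 = 2*I*√3 + 2 = 2 + 2*I*√3)
(17142 + W(-25, 135))*(f(122) - 10317) = (17142 + 32)*((2 + 2*I*√3) - 10317) = 17174*(-10315 + 2*I*√3) = -177149810 + 34348*I*√3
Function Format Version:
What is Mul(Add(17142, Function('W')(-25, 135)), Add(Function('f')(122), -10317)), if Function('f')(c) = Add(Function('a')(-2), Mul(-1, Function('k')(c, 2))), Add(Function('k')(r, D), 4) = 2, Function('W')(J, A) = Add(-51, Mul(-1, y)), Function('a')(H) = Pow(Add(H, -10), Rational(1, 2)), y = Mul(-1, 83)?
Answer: Add(-177149810, Mul(34348, I, Pow(3, Rational(1, 2)))) ≈ Add(-1.7715e+8, Mul(59493., I))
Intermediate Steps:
y = -83
Function('a')(H) = Pow(Add(-10, H), Rational(1, 2))
Function('W')(J, A) = 32 (Function('W')(J, A) = Add(-51, Mul(-1, -83)) = Add(-51, 83) = 32)
Function('k')(r, D) = -2 (Function('k')(r, D) = Add(-4, 2) = -2)
Function('f')(c) = Add(2, Mul(2, I, Pow(3, Rational(1, 2)))) (Function('f')(c) = Add(Pow(Add(-10, -2), Rational(1, 2)), Mul(-1, -2)) = Add(Pow(-12, Rational(1, 2)), 2) = Add(Mul(2, I, Pow(3, Rational(1, 2))), 2) = Add(2, Mul(2, I, Pow(3, Rational(1, 2)))))
Mul(Add(17142, Function('W')(-25, 135)), Add(Function('f')(122), -10317)) = Mul(Add(17142, 32), Add(Add(2, Mul(2, I, Pow(3, Rational(1, 2)))), -10317)) = Mul(17174, Add(-10315, Mul(2, I, Pow(3, Rational(1, 2))))) = Add(-177149810, Mul(34348, I, Pow(3, Rational(1, 2))))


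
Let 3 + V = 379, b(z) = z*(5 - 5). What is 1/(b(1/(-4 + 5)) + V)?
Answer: 1/376 ≈ 0.0026596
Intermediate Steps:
b(z) = 0 (b(z) = z*0 = 0)
V = 376 (V = -3 + 379 = 376)
1/(b(1/(-4 + 5)) + V) = 1/(0 + 376) = 1/376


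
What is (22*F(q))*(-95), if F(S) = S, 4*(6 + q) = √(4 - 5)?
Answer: 12540 - 1045*I/2 ≈ 12540.0 - 522.5*I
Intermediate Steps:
q = -6 + I/4 (q = -6 + √(4 - 5)/4 = -6 + √(-1)/4 = -6 + I/4 ≈ -6.0 + 0.25*I)
(22*F(q))*(-95) = (22*(-6 + I/4))*(-95) = (-132 + 11*I/2)*(-95) = 12540 - 1045*I/2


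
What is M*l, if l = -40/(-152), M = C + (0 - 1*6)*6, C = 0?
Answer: -180/19 ≈ -9.4737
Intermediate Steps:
M = -36 (M = 0 + (0 - 1*6)*6 = 0 + (0 - 6)*6 = 0 - 6*6 = 0 - 36 = -36)
l = 5/19 (l = -40*(-1/152) = 5/19 ≈ 0.26316)
M*l = -36*5/19 = -180/19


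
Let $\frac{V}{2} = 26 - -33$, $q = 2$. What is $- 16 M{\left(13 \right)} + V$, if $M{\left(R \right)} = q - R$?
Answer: $294$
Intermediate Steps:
$V = 118$ ($V = 2 \left(26 - -33\right) = 2 \left(26 + 33\right) = 2 \cdot 59 = 118$)
$M{\left(R \right)} = 2 - R$
$- 16 M{\left(13 \right)} + V = - 16 \left(2 - 13\right) + 118 = \left(-16\right) \left(-11\right) + 118 = 176 + 118 = 294$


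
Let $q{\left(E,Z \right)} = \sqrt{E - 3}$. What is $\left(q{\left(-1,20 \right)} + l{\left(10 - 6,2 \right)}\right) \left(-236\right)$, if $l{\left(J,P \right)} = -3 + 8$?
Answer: $-1180 - 472 i \approx -1180.0 - 472.0 i$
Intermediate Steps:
$l{\left(J,P \right)} = 5$
$q{\left(E,Z \right)} = \sqrt{-3 + E}$
$\left(q{\left(-1,20 \right)} + l{\left(10 - 6,2 \right)}\right) \left(-236\right) = \left(\sqrt{-3 - 1} + 5\right) \left(-236\right) = \left(\sqrt{-4} + 5\right) \left(-236\right) = \left(2 i + 5\right) \left(-236\right) = \left(5 + 2 i\right) \left(-236\right) = -1180 - 472 i$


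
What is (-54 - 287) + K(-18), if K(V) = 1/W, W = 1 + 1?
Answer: -681/2 ≈ -340.50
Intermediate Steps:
W = 2
K(V) = 1/2
(-54 - 287) + K(-18) = (-54 - 287) + 1/2 = -341 + 1/2 = -681/2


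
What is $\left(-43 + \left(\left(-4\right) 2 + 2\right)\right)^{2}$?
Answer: $2401$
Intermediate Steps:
$\left(-43 + \left(\left(-4\right) 2 + 2\right)\right)^{2} = \left(-43 + \left(-8 + 2\right)\right)^{2} = \left(-43 - 6\right)^{2} = \left(-49\right)^{2} = 2401$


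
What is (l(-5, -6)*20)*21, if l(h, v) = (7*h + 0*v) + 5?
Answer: -12600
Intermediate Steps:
l(h, v) = 5 + 7*h (l(h, v) = (7*h + 0) + 5 = 7*h + 5 = 5 + 7*h)
(l(-5, -6)*20)*21 = ((5 + 7*(-5))*20)*21 = ((5 - 35)*20)*21 = -30*20*21 = -600*21 = -12600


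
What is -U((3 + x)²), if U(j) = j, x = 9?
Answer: -144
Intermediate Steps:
-U((3 + x)²) = -(3 + 9)² = -1*12² = -1*144 = -144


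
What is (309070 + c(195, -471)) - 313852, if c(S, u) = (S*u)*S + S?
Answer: -17914362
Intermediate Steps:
c(S, u) = S + u*S² (c(S, u) = u*S² + S = S + u*S²)
(309070 + c(195, -471)) - 313852 = (309070 + 195*(1 + 195*(-471))) - 313852 = (309070 + 195*(1 - 91845)) - 313852 = (309070 + 195*(-91844)) - 313852 = (309070 - 17909580) - 313852 = -17600510 - 313852 = -17914362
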